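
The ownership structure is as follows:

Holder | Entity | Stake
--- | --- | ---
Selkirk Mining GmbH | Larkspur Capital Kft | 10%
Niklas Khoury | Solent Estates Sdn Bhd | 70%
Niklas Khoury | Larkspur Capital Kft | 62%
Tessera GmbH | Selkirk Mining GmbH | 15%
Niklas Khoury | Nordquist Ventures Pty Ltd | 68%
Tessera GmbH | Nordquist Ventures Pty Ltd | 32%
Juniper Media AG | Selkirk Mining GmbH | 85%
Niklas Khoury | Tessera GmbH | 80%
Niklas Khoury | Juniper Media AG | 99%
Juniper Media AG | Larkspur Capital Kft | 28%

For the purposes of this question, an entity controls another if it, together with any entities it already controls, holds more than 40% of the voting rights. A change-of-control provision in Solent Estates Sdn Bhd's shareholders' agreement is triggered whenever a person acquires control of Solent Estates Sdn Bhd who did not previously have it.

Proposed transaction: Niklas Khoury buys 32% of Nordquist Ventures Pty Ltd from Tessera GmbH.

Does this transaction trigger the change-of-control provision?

No

The purchase adds only to Niklas's holdings (Tessera's stake shrinks), so Niklas is the only person who could newly come to control Solent.
Niklas holds 70% of Solent, so Niklas controls Solent.
So Niklas already controls Solent before the transaction.
After the purchase, Niklas's direct stake in Nordquist rises to 68% + 32% = 100%, and Tessera's stake falls to 0%.
Niklas controlled Solent already, so this is not a new person acquiring control; every other person's position is unchanged or reduced.
No new person acquires control, so the clause is not triggered.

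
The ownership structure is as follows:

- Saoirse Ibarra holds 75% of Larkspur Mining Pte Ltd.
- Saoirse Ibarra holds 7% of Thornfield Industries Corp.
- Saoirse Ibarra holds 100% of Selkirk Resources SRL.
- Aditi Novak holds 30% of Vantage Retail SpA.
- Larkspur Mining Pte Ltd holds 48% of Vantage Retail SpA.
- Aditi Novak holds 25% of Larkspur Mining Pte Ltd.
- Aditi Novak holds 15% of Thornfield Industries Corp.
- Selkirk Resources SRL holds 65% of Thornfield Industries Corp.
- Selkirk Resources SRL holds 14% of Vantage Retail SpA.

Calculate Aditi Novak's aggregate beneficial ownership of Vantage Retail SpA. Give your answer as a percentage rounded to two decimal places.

42.00%

Aditi reaches Vantage along 2 paths.
Via Larkspur: 25% × 48% = 12%.
Direct stake: 30% = 30%.
Total: 12% + 30% = 42%.
Rounded: 42.00%.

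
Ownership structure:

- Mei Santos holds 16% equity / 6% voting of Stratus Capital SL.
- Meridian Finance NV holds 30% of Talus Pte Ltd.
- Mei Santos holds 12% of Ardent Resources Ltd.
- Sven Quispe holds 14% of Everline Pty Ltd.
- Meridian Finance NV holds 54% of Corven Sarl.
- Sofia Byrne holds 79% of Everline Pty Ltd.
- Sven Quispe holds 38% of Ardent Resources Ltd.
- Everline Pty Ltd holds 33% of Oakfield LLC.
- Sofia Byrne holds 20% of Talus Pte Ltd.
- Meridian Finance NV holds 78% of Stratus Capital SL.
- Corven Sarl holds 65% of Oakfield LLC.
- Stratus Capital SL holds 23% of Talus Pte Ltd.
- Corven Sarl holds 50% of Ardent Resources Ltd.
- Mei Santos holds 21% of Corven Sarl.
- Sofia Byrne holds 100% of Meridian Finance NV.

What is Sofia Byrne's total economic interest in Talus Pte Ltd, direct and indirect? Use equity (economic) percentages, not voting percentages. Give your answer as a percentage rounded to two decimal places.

Sofia reaches Talus along 3 paths.
Via Meridian: 100% × 30% = 30%.
Direct stake: 20% = 20%.
Via Meridian → Stratus: 100% × 78% × 23% = 17.94%.
Total: 30% + 20% + 17.94% = 67.94%.

67.94%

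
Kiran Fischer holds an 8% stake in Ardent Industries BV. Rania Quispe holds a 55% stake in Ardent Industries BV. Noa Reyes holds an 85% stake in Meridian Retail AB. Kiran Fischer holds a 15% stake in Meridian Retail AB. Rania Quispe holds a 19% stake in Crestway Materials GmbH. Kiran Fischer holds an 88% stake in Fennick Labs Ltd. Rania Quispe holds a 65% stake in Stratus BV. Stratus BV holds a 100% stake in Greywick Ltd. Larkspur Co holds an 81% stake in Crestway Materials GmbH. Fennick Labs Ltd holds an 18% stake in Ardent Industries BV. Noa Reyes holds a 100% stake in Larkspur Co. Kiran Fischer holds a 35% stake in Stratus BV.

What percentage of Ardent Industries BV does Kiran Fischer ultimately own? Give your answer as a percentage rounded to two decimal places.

23.84%

Kiran reaches Ardent along 2 paths.
Direct stake: 8% = 8%.
Via Fennick: 88% × 18% = 15.84%.
Total: 8% + 15.84% = 23.84%.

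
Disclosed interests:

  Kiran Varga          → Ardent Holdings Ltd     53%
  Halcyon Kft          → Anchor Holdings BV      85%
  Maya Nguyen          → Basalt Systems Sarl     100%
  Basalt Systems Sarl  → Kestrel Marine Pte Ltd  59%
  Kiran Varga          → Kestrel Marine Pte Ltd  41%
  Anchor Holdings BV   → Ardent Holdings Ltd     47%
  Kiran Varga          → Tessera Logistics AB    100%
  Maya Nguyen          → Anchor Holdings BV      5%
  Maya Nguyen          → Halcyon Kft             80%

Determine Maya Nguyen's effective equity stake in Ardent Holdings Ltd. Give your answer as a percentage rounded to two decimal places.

Maya reaches Ardent along 2 paths.
Via Halcyon → Anchor: 80% × 85% × 47% = 31.96%.
Via Anchor: 5% × 47% = 2.35%.
Total: 31.96% + 2.35% = 34.31%.

34.31%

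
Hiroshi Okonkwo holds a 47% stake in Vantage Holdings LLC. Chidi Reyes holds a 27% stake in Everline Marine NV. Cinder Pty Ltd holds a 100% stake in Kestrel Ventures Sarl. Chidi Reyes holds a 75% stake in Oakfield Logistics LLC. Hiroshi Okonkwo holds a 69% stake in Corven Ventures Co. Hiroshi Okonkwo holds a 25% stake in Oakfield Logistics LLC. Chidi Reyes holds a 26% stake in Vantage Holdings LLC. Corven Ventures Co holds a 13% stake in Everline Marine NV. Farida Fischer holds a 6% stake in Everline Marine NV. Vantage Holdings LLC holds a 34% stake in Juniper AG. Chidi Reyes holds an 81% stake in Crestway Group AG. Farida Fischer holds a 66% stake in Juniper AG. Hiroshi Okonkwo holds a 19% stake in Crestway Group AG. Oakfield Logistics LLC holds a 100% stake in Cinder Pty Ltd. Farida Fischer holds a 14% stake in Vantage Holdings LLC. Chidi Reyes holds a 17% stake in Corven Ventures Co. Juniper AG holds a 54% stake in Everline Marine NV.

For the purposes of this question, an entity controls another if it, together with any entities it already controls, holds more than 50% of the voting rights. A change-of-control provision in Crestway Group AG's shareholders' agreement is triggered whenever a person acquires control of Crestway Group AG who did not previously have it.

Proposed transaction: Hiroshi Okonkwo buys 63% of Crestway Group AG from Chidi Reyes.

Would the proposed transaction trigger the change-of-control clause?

The purchase adds only to Hiroshi's holdings (Chidi's stake shrinks), so Hiroshi is the only person who could newly come to control Crestway.
Hiroshi holds 69% of Corven, so Hiroshi controls Corven.
In Crestway, Hiroshi's side holds only 19%, not > 50%.
So before the transaction, Hiroshi does not control Crestway.
After the purchase, Hiroshi's direct stake in Crestway rises to 19% + 63% = 82%, and Chidi's stake falls to 18%.
Hiroshi holds 82% of Crestway, so Hiroshi controls Crestway.
Hiroshi did not control Crestway before and does after, so the clause is triggered.

Yes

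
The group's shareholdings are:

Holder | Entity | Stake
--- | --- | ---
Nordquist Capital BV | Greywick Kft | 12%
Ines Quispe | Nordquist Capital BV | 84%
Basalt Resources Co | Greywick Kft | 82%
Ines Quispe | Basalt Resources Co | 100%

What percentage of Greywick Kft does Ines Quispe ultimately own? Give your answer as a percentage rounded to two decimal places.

Ines reaches Greywick along 2 paths.
Via Basalt: 100% × 82% = 82%.
Via Nordquist: 84% × 12% = 10.08%.
Total: 82% + 10.08% = 92.08%.

92.08%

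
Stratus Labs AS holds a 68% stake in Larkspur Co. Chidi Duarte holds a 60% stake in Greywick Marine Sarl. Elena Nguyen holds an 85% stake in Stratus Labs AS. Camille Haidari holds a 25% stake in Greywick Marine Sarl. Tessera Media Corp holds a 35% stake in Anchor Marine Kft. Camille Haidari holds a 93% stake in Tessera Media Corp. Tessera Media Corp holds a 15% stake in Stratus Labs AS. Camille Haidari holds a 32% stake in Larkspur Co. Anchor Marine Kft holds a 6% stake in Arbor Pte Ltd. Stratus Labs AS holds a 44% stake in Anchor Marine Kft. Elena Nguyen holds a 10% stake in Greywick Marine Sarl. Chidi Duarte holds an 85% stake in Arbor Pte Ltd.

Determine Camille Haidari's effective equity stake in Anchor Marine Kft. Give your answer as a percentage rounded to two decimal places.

Camille reaches Anchor along 2 paths.
Via Tessera → Stratus: 93% × 15% × 44% = 6.138%.
Via Tessera: 93% × 35% = 32.55%.
Total: 6.138% + 32.55% = 38.688%.
Rounded: 38.69%.

38.69%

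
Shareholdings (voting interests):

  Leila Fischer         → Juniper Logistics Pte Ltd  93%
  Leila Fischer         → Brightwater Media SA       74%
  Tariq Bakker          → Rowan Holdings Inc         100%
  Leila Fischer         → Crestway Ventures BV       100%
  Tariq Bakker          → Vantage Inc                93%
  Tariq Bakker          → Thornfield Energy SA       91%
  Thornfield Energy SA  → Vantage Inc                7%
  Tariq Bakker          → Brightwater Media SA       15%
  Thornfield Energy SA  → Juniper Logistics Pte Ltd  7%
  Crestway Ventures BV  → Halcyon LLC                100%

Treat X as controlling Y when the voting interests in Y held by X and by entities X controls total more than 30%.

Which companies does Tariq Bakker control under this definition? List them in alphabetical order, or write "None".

Tariq holds 91% of Thornfield, so Tariq controls Thornfield.
Thornfield and Tariq together hold 7% + 93% = 100% of Vantage, so Tariq controls Vantage.
Tariq holds 100% of Rowan, so Tariq controls Rowan.
No other company's threshold is met.

Rowan Holdings Inc, Thornfield Energy SA, Vantage Inc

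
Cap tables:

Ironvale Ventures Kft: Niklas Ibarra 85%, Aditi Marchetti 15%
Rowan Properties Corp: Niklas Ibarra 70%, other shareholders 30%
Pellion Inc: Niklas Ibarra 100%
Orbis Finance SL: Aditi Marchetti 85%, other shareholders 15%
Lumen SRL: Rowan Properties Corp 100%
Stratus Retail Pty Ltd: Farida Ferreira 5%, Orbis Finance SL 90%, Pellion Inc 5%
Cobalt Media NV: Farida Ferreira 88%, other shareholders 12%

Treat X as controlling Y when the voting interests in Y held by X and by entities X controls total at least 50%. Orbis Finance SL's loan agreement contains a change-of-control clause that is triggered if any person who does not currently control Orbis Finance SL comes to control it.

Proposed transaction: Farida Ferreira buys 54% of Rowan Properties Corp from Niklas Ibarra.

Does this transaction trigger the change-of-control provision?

No

The purchase adds only to Farida's holdings (Niklas's stake shrinks), so Farida is the only person who could newly come to control Orbis.
Farida holds 88% of Cobalt, so Farida controls Cobalt.
Neither Farida nor any entity Farida controls holds any voting interest in Orbis.
So before the transaction, Farida does not control Orbis.
After the purchase, Farida holds 54% of Rowan directly, and Niklas's stake falls to 16%.
Farida holds 54% of Rowan, so Farida controls Rowan.
Rowan holds 100% of Lumen, so Farida controls Lumen.
After the transaction, neither Farida nor any entity Farida controls holds a voting interest in Orbis, so Farida still does not control it.
No new person acquires control, so the clause is not triggered.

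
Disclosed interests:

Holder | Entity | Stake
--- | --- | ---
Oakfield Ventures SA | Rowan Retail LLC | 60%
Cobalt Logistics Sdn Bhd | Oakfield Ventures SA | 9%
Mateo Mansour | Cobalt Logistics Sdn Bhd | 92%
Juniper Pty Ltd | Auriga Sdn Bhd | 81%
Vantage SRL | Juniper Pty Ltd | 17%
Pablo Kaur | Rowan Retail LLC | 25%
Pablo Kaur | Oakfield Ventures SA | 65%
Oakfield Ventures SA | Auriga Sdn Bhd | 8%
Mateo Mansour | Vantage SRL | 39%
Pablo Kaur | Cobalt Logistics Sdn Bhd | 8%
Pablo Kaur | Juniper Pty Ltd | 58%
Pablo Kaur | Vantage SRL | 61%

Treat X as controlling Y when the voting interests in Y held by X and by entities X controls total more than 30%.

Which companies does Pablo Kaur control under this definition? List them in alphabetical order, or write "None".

Pablo holds 61% of Vantage, so Pablo controls Vantage.
Pablo and Vantage together hold 58% + 17% = 75% of Juniper, so Pablo controls Juniper.
Pablo holds 65% of Oakfield, so Pablo controls Oakfield.
Juniper and Oakfield together hold 81% + 8% = 89% of Auriga, so Pablo controls Auriga.
Pablo and Oakfield together hold 25% + 60% = 85% of Rowan, so Pablo controls Rowan.
No other company's threshold is met.

Auriga Sdn Bhd, Juniper Pty Ltd, Oakfield Ventures SA, Rowan Retail LLC, Vantage SRL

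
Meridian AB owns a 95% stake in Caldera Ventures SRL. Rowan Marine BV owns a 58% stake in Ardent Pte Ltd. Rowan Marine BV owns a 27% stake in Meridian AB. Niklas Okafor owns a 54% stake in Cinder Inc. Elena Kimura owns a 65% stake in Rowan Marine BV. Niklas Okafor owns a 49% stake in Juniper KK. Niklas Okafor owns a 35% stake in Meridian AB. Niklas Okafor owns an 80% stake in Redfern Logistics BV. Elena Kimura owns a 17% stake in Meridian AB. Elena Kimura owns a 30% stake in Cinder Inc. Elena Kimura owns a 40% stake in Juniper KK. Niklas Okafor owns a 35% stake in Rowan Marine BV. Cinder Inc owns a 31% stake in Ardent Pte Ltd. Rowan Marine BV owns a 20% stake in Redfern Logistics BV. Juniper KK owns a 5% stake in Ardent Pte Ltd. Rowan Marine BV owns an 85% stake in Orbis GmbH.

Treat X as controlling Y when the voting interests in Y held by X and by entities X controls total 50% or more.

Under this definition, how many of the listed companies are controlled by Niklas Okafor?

Niklas holds 54% of Cinder, so Niklas controls Cinder.
Niklas holds 80% of Redfern, so Niklas controls Redfern.
No other company's threshold is met.
Niklas controls 2 companies.

2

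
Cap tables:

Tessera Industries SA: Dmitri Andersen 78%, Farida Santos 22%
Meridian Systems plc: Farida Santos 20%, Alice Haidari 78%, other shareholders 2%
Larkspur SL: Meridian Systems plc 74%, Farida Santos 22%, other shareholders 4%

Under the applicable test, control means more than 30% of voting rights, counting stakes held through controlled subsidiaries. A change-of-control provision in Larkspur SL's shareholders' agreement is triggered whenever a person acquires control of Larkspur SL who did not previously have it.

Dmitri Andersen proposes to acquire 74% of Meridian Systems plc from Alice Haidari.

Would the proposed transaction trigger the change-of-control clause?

Yes

The purchase adds only to Dmitri's holdings (Alice's stake shrinks), so Dmitri is the only person who could newly come to control Larkspur.
Dmitri holds 78% of Tessera, so Dmitri controls Tessera.
Neither Dmitri nor any entity Dmitri controls holds any voting interest in Larkspur.
So before the transaction, Dmitri does not control Larkspur.
After the purchase, Dmitri holds 74% of Meridian directly, and Alice's stake falls to 4%.
Dmitri holds 74% of Meridian, so Dmitri controls Meridian.
Meridian holds 74% of Larkspur, so Dmitri controls Larkspur.
Dmitri did not control Larkspur before and does after, so the clause is triggered.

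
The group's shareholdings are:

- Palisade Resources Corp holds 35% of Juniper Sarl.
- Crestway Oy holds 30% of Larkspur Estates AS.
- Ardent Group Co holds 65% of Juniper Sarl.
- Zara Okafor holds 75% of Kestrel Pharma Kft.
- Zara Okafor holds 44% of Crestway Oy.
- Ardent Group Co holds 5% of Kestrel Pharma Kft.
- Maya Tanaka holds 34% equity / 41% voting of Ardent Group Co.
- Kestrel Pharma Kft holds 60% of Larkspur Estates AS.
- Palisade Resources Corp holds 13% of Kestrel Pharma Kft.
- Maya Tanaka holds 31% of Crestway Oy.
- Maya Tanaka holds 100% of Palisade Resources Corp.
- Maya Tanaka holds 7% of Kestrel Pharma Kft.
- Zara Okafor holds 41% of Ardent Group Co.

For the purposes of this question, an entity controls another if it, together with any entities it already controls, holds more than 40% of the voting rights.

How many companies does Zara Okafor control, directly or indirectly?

5

Zara holds 44% of Crestway, so Zara controls Crestway.
Zara holds 41% of Ardent, so Zara controls Ardent.
Zara and Ardent together hold 75% + 5% = 80% of Kestrel, so Zara controls Kestrel.
Ardent holds 65% of Juniper, so Zara controls Juniper.
Kestrel and Crestway together hold 60% + 30% = 90% of Larkspur, so Zara controls Larkspur.
No other company's threshold is met.
Zara controls 5 companies.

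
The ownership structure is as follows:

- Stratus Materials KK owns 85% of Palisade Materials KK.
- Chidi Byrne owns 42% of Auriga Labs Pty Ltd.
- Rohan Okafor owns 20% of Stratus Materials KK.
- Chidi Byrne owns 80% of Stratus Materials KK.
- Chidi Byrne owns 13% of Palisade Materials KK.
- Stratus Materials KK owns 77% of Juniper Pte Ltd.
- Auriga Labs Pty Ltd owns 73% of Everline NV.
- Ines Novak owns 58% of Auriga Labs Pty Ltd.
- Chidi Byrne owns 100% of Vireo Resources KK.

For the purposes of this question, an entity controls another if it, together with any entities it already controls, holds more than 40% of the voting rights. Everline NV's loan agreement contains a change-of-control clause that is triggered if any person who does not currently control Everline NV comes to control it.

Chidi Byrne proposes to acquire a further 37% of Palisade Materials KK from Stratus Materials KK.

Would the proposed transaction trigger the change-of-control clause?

No

The purchase adds only to Chidi's holdings (Stratus's stake shrinks), so Chidi is the only person who could newly come to control Everline.
Chidi holds 42% of Auriga, so Chidi controls Auriga.
Auriga holds 73% of Everline, so Chidi controls Everline.
So Chidi already controls Everline before the transaction.
After the purchase, Chidi's direct stake in Palisade rises to 13% + 37% = 50%, and Stratus's stake falls to 48%.
Chidi controlled Everline already, so this is not a new person acquiring control; every other person's position is unchanged or reduced.
No new person acquires control, so the clause is not triggered.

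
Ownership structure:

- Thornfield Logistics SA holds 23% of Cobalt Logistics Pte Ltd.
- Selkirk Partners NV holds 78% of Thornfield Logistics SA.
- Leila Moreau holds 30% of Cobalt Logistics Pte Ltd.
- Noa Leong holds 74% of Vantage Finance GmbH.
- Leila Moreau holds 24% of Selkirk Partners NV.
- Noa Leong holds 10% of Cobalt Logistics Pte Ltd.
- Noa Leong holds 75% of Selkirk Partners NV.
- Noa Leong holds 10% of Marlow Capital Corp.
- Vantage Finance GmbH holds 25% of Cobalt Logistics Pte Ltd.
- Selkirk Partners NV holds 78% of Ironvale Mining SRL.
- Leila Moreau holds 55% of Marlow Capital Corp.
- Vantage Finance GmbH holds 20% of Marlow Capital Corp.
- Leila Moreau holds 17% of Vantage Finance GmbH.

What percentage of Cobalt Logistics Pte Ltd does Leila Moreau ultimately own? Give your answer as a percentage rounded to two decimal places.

Leila reaches Cobalt along 3 paths.
Direct stake: 30% = 30%.
Via Vantage: 17% × 25% = 4.25%.
Via Selkirk → Thornfield: 24% × 78% × 23% = 4.3056%.
Total: 30% + 4.25% + 4.3056% = 38.5556%.
Rounded: 38.56%.

38.56%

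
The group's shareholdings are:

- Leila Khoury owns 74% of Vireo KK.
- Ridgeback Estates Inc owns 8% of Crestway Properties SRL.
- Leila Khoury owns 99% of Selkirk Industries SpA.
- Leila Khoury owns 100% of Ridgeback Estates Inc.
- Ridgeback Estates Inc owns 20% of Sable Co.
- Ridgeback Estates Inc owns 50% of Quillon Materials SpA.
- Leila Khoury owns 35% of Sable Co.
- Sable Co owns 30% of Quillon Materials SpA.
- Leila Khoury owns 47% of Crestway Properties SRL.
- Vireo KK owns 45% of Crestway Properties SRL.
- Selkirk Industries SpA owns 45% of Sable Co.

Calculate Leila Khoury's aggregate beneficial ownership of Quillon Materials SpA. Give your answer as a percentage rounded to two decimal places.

79.87%

Leila reaches Quillon along 4 paths.
Via Ridgeback: 100% × 50% = 50%.
Via Sable: 35% × 30% = 10.5%.
Via Selkirk → Sable: 99% × 45% × 30% = 13.365%.
Via Ridgeback → Sable: 100% × 20% × 30% = 6%.
Total: 50% + 10.5% + 13.365% + 6% = 79.865%.
Rounded: 79.87%.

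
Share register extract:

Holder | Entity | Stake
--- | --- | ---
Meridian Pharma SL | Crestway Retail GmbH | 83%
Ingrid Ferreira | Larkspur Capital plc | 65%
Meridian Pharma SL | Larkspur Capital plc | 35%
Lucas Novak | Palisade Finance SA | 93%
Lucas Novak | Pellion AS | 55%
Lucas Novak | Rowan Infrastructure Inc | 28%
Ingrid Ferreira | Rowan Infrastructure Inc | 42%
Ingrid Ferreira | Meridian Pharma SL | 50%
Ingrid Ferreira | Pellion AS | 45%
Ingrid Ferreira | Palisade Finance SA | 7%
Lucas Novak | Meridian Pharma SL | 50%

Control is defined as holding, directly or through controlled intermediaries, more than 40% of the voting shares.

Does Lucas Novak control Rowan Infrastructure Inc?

No

Lucas holds 50% of Meridian, so Lucas controls Meridian.
Meridian holds 83% of Crestway, so Lucas controls Crestway.
Lucas holds 93% of Palisade, so Lucas controls Palisade.
Lucas holds 55% of Pellion, so Lucas controls Pellion.
In Rowan, Lucas's side holds only 28%, not > 40%.
So Lucas does not control Rowan.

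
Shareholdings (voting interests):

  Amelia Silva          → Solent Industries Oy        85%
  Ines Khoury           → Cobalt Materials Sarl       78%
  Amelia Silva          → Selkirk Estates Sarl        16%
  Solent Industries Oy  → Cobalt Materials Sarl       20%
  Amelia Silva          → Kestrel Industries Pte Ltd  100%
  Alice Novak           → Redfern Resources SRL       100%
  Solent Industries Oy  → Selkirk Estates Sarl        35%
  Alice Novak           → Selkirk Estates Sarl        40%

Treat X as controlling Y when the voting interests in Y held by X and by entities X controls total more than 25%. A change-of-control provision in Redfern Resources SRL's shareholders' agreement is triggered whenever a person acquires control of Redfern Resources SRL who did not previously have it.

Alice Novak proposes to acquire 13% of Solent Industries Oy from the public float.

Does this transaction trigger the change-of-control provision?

The purchase changes only Alice's holdings, so Alice is the only person who could newly come to control Redfern.
Alice holds 100% of Redfern, so Alice controls Redfern.
So Alice already controls Redfern before the transaction.
After the purchase, Alice holds 13% of Solent directly.
Alice controlled Redfern already, so this is not a new person acquiring control; every other person's position is unchanged or reduced.
No new person acquires control, so the clause is not triggered.

No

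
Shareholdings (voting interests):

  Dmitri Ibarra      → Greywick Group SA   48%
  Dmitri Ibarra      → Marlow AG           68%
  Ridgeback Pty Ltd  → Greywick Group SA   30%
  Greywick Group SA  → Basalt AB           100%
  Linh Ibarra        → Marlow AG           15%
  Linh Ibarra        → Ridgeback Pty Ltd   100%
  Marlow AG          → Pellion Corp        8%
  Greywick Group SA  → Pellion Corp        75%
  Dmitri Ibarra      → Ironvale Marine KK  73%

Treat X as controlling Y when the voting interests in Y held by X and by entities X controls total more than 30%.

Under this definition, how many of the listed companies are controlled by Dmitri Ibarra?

5

Dmitri holds 68% of Marlow, so Dmitri controls Marlow.
Dmitri holds 48% of Greywick, so Dmitri controls Greywick.
Dmitri holds 73% of Ironvale, so Dmitri controls Ironvale.
Greywick holds 100% of Basalt, so Dmitri controls Basalt.
Greywick and Marlow together hold 75% + 8% = 83% of Pellion, so Dmitri controls Pellion.
No other company's threshold is met.
Dmitri controls 5 companies.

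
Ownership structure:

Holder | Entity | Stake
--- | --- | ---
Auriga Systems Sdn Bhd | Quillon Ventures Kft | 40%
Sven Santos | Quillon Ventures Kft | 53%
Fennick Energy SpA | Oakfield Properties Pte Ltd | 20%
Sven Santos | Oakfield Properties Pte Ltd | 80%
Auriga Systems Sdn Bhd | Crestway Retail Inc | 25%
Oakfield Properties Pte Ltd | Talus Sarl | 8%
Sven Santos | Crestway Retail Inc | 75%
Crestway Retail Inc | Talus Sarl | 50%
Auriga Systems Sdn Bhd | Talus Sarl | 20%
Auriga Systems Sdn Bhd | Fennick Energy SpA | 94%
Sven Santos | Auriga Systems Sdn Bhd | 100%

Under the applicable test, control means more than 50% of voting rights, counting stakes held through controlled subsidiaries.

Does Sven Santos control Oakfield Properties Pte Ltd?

Yes

Sven holds 100% of Auriga, so Sven controls Auriga.
Auriga holds 94% of Fennick, so Sven controls Fennick.
Sven and Fennick together hold 80% + 20% = 100% of Oakfield, so Sven controls Oakfield.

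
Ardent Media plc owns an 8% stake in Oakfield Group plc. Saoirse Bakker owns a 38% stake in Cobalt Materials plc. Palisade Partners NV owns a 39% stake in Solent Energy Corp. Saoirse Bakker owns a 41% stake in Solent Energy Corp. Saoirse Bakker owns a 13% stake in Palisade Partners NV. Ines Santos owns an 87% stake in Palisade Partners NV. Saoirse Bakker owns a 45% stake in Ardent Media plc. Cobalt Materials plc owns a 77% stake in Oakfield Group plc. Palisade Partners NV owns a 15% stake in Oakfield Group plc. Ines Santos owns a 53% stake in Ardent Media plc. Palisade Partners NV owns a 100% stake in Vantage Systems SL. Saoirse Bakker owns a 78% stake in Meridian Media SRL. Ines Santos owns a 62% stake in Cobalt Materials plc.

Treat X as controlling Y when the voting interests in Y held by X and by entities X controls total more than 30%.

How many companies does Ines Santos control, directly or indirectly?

Ines holds 53% of Ardent, so Ines controls Ardent.
Ines holds 87% of Palisade, so Ines controls Palisade.
Ines holds 62% of Cobalt, so Ines controls Cobalt.
Palisade and Ardent and Cobalt together hold 15% + 8% + 77% = 100% of Oakfield, so Ines controls Oakfield.
Palisade holds 39% of Solent, so Ines controls Solent.
Palisade holds 100% of Vantage, so Ines controls Vantage.
No other company's threshold is met.
Ines controls 6 companies.

6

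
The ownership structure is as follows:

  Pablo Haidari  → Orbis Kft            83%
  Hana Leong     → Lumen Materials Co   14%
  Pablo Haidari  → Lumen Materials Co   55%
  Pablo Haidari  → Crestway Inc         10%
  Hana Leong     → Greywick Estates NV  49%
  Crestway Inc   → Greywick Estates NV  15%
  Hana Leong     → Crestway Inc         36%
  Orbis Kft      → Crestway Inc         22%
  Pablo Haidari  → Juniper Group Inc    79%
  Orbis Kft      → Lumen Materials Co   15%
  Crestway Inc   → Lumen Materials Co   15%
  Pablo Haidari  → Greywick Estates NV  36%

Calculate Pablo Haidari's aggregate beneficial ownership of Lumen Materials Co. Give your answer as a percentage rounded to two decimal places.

71.69%

Pablo reaches Lumen along 4 paths.
Via Crestway: 10% × 15% = 1.5%.
Via Orbis → Crestway: 83% × 22% × 15% = 2.739%.
Via Orbis: 83% × 15% = 12.45%.
Direct stake: 55% = 55%.
Total: 1.5% + 2.739% + 12.45% + 55% = 71.689%.
Rounded: 71.69%.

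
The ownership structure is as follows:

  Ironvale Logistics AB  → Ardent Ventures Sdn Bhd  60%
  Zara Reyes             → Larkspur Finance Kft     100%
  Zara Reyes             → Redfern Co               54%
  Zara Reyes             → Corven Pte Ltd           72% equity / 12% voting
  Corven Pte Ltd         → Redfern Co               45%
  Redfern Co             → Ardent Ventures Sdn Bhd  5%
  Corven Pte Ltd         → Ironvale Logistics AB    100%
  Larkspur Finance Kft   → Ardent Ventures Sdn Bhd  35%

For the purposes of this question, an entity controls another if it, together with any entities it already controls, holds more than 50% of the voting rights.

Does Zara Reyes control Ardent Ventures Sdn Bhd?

No

Zara holds 100% of Larkspur, so Zara controls Larkspur.
Zara holds 54% of Redfern, so Zara controls Redfern.
In Ardent, Zara's side holds only 35% + 5% = 40%, not > 50%.
So Zara does not control Ardent.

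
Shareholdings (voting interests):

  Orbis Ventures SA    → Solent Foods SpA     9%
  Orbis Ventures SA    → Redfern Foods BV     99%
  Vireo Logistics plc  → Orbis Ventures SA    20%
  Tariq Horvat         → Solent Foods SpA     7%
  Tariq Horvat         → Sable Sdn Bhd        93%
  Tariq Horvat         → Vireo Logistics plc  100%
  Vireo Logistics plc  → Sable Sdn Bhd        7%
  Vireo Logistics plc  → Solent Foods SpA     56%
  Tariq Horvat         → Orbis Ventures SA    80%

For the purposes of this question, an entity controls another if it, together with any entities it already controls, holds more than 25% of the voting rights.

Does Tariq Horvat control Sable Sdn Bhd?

Yes

Tariq holds 100% of Vireo, so Tariq controls Vireo.
Tariq and Vireo together hold 93% + 7% = 100% of Sable, so Tariq controls Sable.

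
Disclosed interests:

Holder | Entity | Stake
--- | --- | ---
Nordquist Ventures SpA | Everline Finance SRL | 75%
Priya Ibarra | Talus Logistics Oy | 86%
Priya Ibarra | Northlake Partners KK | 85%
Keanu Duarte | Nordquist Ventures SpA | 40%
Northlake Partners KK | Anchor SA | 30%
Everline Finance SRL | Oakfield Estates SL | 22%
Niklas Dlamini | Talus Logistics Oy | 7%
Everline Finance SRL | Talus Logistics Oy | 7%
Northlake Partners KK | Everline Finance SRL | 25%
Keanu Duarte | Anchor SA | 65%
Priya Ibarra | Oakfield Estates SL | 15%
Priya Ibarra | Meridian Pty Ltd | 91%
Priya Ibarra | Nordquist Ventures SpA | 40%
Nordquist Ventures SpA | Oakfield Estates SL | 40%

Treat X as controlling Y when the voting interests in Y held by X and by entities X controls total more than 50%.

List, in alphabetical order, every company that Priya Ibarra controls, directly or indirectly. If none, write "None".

Priya holds 91% of Meridian, so Priya controls Meridian.
Priya holds 85% of Northlake, so Priya controls Northlake.
Priya holds 86% of Talus, so Priya controls Talus.
No other company's threshold is met.

Meridian Pty Ltd, Northlake Partners KK, Talus Logistics Oy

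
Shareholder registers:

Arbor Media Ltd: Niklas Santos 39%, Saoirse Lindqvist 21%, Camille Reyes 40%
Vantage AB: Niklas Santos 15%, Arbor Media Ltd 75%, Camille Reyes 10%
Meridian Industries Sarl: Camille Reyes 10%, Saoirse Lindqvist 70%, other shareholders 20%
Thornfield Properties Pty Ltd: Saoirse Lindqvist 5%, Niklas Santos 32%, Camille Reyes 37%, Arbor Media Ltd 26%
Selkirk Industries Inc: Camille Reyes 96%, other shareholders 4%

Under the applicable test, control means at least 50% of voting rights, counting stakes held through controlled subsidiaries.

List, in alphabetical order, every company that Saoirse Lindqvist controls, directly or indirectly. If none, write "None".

Meridian Industries Sarl

Saoirse holds 70% of Meridian, so Saoirse controls Meridian.
No other company's threshold is met.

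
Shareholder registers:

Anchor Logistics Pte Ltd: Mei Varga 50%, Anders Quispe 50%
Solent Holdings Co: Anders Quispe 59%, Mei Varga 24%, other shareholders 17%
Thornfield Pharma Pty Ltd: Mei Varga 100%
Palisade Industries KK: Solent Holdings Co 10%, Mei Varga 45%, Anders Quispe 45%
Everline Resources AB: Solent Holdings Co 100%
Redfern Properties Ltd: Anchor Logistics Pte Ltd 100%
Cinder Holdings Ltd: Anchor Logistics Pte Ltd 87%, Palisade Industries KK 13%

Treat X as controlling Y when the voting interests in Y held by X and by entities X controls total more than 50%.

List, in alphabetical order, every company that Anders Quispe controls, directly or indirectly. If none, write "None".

Everline Resources AB, Palisade Industries KK, Solent Holdings Co

Anders holds 59% of Solent, so Anders controls Solent.
Solent and Anders together hold 10% + 45% = 55% of Palisade, so Anders controls Palisade.
Solent holds 100% of Everline, so Anders controls Everline.
No other company's threshold is met.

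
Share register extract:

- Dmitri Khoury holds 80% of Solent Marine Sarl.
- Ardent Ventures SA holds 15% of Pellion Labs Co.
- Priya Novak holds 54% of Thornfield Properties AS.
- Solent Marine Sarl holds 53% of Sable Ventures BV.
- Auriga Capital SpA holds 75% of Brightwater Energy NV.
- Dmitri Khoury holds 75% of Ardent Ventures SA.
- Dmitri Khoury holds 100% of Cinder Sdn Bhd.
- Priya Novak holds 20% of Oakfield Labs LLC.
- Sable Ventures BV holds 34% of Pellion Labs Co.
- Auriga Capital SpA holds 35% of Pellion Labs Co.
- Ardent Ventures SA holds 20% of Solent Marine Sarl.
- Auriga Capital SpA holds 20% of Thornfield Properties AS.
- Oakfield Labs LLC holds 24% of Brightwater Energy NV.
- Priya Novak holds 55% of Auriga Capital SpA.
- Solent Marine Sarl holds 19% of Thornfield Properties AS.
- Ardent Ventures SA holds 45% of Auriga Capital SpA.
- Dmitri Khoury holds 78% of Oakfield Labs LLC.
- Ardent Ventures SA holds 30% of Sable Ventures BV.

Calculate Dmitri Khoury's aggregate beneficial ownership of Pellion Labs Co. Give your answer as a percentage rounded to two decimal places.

Dmitri reaches Pellion along 5 paths.
Via Solent → Sable: 80% × 53% × 34% = 14.416%.
Via Ardent → Solent → Sable: 75% × 20% × 53% × 34% = 2.703%.
Via Ardent → Sable: 75% × 30% × 34% = 7.65%.
Via Ardent → Auriga: 75% × 45% × 35% = 11.8125%.
Via Ardent: 75% × 15% = 11.25%.
Total: 14.416% + 2.703% + 7.65% + 11.8125% + 11.25% = 47.8315%.
Rounded: 47.83%.

47.83%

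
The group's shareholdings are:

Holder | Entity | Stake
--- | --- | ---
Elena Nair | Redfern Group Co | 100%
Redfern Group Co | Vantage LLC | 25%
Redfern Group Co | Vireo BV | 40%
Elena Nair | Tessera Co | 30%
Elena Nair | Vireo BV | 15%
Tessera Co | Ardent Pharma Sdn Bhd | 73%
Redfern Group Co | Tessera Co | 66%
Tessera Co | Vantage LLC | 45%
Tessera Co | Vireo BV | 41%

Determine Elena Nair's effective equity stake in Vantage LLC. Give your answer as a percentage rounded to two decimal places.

Elena reaches Vantage along 3 paths.
Via Redfern: 100% × 25% = 25%.
Via Tessera: 30% × 45% = 13.5%.
Via Redfern → Tessera: 100% × 66% × 45% = 29.7%.
Total: 25% + 13.5% + 29.7% = 68.2%.
Rounded: 68.20%.

68.20%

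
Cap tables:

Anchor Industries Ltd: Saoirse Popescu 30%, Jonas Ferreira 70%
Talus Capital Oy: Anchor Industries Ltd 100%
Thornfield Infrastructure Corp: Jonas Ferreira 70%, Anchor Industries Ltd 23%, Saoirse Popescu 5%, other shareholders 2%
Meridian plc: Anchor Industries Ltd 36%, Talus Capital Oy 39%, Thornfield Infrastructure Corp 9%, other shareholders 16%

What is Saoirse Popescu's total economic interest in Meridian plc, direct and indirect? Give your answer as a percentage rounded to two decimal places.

23.57%

Saoirse reaches Meridian along 4 paths.
Via Anchor: 30% × 36% = 10.8%.
Via Anchor → Talus: 30% × 100% × 39% = 11.7%.
Via Anchor → Thornfield: 30% × 23% × 9% = 0.621%.
Via Thornfield: 5% × 9% = 0.45%.
Total: 10.8% + 11.7% + 0.621% + 0.45% = 23.571%.
Rounded: 23.57%.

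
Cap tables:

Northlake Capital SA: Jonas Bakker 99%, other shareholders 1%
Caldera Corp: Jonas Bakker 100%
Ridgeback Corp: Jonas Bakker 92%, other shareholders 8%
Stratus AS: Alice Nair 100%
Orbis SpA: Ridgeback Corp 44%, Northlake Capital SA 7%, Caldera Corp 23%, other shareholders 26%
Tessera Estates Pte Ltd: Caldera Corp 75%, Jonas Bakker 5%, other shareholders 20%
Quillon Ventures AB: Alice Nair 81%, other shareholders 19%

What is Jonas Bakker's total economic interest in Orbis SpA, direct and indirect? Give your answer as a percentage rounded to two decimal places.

70.41%

Jonas reaches Orbis along 3 paths.
Via Ridgeback: 92% × 44% = 40.48%.
Via Northlake: 99% × 7% = 6.93%.
Via Caldera: 100% × 23% = 23%.
Total: 40.48% + 6.93% + 23% = 70.41%.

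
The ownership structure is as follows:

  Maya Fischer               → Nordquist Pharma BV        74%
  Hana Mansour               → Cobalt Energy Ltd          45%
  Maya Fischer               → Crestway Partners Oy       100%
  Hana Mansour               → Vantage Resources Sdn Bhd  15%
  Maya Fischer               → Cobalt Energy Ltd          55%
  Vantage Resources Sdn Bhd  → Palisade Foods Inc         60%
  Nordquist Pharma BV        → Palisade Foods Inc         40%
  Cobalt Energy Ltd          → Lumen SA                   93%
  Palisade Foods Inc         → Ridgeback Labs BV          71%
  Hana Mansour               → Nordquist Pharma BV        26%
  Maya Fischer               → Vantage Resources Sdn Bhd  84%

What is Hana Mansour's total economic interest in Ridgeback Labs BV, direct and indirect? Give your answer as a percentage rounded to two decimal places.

Hana reaches Ridgeback along 2 paths.
Via Nordquist → Palisade: 26% × 40% × 71% = 7.384%.
Via Vantage → Palisade: 15% × 60% × 71% = 6.39%.
Total: 7.384% + 6.39% = 13.774%.
Rounded: 13.77%.

13.77%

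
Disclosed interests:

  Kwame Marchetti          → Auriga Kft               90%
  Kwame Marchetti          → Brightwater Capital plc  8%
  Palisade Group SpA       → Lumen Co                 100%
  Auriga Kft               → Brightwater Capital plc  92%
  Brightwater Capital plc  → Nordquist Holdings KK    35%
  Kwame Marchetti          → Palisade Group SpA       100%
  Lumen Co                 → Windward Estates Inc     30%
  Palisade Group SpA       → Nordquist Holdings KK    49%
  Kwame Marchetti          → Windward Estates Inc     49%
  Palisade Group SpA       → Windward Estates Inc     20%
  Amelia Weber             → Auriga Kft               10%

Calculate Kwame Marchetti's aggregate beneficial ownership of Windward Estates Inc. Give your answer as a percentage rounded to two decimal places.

99.00%

Kwame reaches Windward along 3 paths.
Via Palisade: 100% × 20% = 20%.
Direct stake: 49% = 49%.
Via Palisade → Lumen: 100% × 100% × 30% = 30%.
Total: 20% + 49% + 30% = 99%.
Rounded: 99.00%.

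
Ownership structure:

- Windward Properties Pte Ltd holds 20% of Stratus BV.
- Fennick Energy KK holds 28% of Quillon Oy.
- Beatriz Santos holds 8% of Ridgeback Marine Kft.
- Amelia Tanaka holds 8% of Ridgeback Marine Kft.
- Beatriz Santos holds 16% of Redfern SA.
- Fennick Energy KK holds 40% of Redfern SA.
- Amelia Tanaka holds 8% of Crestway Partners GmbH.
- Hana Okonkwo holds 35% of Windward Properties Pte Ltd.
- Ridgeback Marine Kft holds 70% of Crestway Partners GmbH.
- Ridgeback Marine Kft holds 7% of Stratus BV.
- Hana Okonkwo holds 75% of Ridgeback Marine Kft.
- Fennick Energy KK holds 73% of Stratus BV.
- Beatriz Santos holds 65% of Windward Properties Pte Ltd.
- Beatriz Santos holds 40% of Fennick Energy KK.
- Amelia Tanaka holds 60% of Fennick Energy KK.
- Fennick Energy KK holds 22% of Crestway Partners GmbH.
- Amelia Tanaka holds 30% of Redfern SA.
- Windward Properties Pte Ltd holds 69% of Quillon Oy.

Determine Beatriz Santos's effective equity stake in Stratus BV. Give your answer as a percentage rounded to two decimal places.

42.76%

Beatriz reaches Stratus along 3 paths.
Via Windward: 65% × 20% = 13%.
Via Fennick: 40% × 73% = 29.2%.
Via Ridgeback: 8% × 7% = 0.56%.
Total: 13% + 29.2% + 0.56% = 42.76%.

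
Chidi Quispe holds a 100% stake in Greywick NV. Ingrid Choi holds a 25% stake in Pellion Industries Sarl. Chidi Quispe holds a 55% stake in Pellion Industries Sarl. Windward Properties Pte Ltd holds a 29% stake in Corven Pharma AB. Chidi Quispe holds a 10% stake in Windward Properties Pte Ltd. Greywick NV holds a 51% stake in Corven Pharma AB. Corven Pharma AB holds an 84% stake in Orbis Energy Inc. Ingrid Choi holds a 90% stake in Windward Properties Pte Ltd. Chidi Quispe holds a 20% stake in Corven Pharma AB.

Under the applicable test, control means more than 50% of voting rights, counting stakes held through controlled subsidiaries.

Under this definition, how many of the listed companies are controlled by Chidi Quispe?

4

Chidi holds 55% of Pellion, so Chidi controls Pellion.
Chidi holds 100% of Greywick, so Chidi controls Greywick.
Chidi and Greywick together hold 20% + 51% = 71% of Corven, so Chidi controls Corven.
Corven holds 84% of Orbis, so Chidi controls Orbis.
No other company's threshold is met.
Chidi controls 4 companies.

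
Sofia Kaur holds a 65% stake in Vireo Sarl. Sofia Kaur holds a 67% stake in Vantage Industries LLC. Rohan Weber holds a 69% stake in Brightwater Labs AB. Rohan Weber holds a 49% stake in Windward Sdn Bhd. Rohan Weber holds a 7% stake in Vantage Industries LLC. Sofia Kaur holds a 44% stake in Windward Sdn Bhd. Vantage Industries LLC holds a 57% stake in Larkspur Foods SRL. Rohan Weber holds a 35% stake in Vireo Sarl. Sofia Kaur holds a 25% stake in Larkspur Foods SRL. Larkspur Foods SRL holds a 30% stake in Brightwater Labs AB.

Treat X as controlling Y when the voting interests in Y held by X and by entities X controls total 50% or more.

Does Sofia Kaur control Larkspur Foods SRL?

Yes

Sofia holds 67% of Vantage, so Sofia controls Vantage.
Sofia and Vantage together hold 25% + 57% = 82% of Larkspur, so Sofia controls Larkspur.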